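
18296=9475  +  8821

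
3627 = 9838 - 6211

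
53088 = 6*8848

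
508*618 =313944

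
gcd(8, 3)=1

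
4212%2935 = 1277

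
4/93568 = 1/23392 = 0.00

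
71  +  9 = 80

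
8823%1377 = 561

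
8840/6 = 1473 + 1/3 = 1473.33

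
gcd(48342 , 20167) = 7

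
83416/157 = 531 + 49/157 = 531.31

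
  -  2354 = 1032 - 3386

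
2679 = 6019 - 3340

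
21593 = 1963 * 11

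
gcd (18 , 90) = 18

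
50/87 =50/87 = 0.57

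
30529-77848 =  - 47319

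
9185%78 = 59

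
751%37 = 11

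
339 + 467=806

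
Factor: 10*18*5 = 900 =2^2*3^2*5^2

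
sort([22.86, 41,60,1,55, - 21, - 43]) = [-43, - 21,1 , 22.86,41, 55,60 ] 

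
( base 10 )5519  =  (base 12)323B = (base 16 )158f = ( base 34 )4qb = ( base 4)1112033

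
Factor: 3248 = 2^4*7^1*29^1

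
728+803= 1531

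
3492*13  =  45396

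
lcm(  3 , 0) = 0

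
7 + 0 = 7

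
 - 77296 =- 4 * 19324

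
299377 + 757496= 1056873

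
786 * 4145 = 3257970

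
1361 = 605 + 756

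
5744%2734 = 276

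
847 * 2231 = 1889657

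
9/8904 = 3/2968  =  0.00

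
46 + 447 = 493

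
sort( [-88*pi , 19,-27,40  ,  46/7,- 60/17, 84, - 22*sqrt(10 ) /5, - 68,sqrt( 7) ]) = [ - 88*pi, - 68,- 27,-22*sqrt(10)/5,-60/17, sqrt( 7 ), 46/7, 19, 40, 84 ]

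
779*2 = 1558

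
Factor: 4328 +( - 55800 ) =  - 51472 = -  2^4 *3217^1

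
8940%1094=188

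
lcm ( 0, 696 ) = 0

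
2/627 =2/627  =  0.00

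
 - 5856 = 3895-9751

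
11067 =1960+9107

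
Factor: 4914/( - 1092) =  - 9/2 = - 2^( - 1)*3^2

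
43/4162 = 43/4162= 0.01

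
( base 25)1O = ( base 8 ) 61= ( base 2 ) 110001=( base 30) 1J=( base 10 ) 49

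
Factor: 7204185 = 3^2*5^1*160093^1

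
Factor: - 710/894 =-355/447 = -3^( - 1)* 5^1 * 71^1*149^ ( - 1)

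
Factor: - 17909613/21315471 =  - 5969871/7105157 = - 3^2*663319^1*7105157^( - 1)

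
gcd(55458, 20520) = 54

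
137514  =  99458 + 38056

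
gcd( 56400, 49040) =80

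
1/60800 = 1/60800  =  0.00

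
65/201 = 65/201 = 0.32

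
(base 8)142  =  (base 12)82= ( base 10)98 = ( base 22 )4A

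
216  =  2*108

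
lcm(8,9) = 72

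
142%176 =142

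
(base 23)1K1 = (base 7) 2613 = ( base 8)1736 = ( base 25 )1ef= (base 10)990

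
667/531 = 1 + 136/531=1.26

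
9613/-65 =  - 148 + 7/65=- 147.89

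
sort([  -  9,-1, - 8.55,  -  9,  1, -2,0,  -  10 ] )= [ - 10 ,  -  9, - 9, - 8.55, - 2,-1 , 0, 1] 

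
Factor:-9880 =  - 2^3*5^1 * 13^1*19^1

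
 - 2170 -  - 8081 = 5911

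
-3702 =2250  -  5952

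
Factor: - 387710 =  - 2^1*5^1*137^1*283^1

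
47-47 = 0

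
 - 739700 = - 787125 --47425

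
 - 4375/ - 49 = 89 + 2/7 = 89.29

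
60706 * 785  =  47654210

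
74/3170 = 37/1585 =0.02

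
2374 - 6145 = -3771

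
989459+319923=1309382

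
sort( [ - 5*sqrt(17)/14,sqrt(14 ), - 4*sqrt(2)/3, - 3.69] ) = [ - 3.69, - 4*sqrt(2)/3, - 5*sqrt(17) /14, sqrt( 14) ] 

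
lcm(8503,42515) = 42515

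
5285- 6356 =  - 1071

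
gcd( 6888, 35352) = 24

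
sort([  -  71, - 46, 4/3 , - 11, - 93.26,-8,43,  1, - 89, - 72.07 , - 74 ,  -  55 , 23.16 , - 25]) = [ - 93.26,-89, - 74, - 72.07,  -  71, - 55, - 46, - 25  ,-11,-8, 1 , 4/3,  23.16, 43]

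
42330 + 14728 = 57058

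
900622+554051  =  1454673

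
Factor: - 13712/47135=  - 16/55 = - 2^4*5^( - 1) * 11^ ( - 1)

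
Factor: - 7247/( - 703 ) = 19^ ( - 1)*37^ ( - 1)*7247^1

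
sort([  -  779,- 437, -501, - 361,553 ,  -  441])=[ - 779, -501 ,- 441, - 437 , - 361 , 553] 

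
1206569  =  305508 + 901061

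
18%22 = 18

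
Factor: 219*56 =2^3*3^1*7^1*73^1 = 12264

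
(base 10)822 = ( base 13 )4b3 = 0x336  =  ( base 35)NH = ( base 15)39C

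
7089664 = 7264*976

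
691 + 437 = 1128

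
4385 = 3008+1377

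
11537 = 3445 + 8092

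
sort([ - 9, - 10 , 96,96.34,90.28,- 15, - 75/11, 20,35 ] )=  [ - 15, - 10, - 9 , - 75/11,  20,35,  90.28,96 , 96.34 ] 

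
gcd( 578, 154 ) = 2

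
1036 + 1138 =2174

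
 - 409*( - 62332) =25493788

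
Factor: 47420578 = 2^1*23710289^1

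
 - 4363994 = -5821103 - -1457109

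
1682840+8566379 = 10249219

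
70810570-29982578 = 40827992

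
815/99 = 815/99 = 8.23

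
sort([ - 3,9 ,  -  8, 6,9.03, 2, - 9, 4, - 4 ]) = [  -  9, - 8, -4, - 3,2, 4, 6 , 9,  9.03 ] 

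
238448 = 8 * 29806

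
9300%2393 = 2121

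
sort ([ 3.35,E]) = [ E,3.35]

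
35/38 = 35/38  =  0.92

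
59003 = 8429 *7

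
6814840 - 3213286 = 3601554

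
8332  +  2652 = 10984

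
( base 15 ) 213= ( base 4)13110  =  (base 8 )724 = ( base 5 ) 3333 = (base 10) 468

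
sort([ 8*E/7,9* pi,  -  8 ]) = [ - 8,8*E/7, 9 * pi] 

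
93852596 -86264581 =7588015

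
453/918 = 151/306 = 0.49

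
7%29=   7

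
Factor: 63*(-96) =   -  6048 = - 2^5*3^3*7^1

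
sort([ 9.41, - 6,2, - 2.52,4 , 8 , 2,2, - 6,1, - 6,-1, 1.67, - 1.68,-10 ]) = [ - 10, - 6, - 6, - 6, - 2.52, - 1.68, - 1,1 , 1.67 , 2,  2 , 2,4 , 8, 9.41]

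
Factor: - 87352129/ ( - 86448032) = 2^(  -  5) * 11^( - 1)*245591^ ( - 1)*87352129^1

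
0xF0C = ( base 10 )3852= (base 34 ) 3BA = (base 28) 4PG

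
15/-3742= -1 + 3727/3742 = - 0.00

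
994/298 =497/149 = 3.34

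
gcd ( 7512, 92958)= 6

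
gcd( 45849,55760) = 17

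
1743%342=33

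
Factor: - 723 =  - 3^1*241^1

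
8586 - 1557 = 7029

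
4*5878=23512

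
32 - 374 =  - 342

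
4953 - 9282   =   - 4329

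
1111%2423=1111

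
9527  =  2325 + 7202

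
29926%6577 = 3618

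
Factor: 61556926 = 2^1 * 30778463^1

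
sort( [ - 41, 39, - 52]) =[ - 52, - 41, 39 ] 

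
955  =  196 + 759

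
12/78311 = 12/78311=0.00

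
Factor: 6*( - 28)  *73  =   - 12264 = -2^3*3^1*7^1 * 73^1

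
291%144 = 3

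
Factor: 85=5^1*17^1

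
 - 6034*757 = -4567738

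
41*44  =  1804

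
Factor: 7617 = 3^1*2539^1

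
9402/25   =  9402/25=376.08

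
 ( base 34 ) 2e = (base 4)1102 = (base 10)82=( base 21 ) 3J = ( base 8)122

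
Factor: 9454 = 2^1*29^1*163^1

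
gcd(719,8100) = 1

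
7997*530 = 4238410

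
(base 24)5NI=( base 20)8ca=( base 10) 3450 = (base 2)110101111010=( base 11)2657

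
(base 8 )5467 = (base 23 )59J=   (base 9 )3840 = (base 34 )2GF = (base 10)2871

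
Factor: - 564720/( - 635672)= 2^1 * 3^1 * 5^1*13^1 * 439^ (-1) = 390/439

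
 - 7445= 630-8075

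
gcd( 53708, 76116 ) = 4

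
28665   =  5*5733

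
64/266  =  32/133 = 0.24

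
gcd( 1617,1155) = 231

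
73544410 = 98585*746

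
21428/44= 487=   487.00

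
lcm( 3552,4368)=323232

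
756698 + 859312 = 1616010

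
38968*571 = 22250728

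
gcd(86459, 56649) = 1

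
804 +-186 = 618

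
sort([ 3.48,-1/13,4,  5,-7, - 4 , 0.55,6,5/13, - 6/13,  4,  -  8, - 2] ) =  [ - 8, - 7, - 4, - 2, - 6/13, - 1/13,5/13,0.55,3.48,4,4,5, 6] 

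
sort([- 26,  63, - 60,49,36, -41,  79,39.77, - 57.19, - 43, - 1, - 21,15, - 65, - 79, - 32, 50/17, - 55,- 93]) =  [ - 93 , - 79, - 65,-60, - 57.19  ,-55,-43,  -  41, - 32,-26, - 21,-1,50/17 , 15, 36,39.77,49 , 63,79 ] 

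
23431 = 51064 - 27633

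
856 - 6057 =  - 5201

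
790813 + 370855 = 1161668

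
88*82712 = 7278656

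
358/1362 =179/681 = 0.26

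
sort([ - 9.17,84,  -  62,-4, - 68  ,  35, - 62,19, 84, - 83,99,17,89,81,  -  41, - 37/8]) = [ - 83, - 68, - 62,  -  62, - 41, - 9.17, - 37/8, - 4 , 17,19,35,81,84,84,89,99] 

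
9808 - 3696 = 6112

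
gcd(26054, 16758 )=14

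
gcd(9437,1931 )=1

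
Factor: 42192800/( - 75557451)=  - 2^5*3^(  -  1)*5^2 * 13^1* 821^( - 1) * 4057^1 * 30677^( - 1)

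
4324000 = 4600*940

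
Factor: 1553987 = 17^1*91411^1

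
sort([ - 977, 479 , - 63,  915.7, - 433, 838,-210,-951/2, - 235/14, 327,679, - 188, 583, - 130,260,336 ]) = [- 977, - 951/2, - 433, - 210, - 188, - 130, -63, - 235/14, 260,327,  336 , 479,583, 679, 838,915.7 ] 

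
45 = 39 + 6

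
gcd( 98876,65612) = 4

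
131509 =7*18787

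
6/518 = 3/259 = 0.01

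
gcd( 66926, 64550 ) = 2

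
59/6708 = 59/6708=0.01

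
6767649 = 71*95319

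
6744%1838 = 1230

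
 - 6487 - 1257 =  -7744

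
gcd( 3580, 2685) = 895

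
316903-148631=168272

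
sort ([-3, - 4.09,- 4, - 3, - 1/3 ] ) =[ - 4.09, - 4, - 3, - 3, - 1/3] 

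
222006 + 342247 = 564253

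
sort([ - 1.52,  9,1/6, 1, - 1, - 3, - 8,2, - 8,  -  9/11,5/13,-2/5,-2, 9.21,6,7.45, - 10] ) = [-10,- 8,-8, - 3, - 2,-1.52, - 1, - 9/11,-2/5,1/6,5/13,1,2,  6,7.45, 9,9.21]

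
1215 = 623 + 592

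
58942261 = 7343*8027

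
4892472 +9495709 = 14388181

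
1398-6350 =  -4952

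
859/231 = 3 + 166/231 = 3.72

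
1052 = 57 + 995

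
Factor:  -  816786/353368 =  - 2^(-2) *3^2*44171^(-1) *45377^1= -  408393/176684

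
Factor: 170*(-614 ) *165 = -17222700=-2^2* 3^1*5^2*11^1*17^1*307^1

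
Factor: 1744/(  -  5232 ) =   -  1/3 = - 3^( - 1 ) 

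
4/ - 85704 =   -  1 + 21425/21426  =  - 0.00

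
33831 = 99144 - 65313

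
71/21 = 71/21 =3.38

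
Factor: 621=3^3*23^1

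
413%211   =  202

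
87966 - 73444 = 14522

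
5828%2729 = 370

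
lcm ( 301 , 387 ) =2709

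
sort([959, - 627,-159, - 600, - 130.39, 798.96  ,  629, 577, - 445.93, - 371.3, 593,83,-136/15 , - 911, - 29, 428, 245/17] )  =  [  -  911, - 627, - 600, - 445.93, - 371.3,-159, - 130.39,-29,-136/15, 245/17,83, 428,577,593, 629, 798.96,959]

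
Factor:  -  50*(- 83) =2^1*5^2*83^1=4150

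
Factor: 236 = 2^2 * 59^1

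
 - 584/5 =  - 584/5 = -116.80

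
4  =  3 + 1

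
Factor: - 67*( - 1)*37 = 2479= 37^1*67^1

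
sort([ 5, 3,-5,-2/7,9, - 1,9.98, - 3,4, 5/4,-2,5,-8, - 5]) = [-8, -5, - 5, - 3,-2, -1, - 2/7,5/4,3, 4, 5, 5 , 9,9.98] 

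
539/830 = 539/830 = 0.65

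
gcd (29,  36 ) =1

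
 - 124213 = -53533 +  - 70680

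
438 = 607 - 169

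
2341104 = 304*7701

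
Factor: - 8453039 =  - 7^2*167^1*1033^1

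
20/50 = 2/5 = 0.40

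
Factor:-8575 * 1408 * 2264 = -2^10 * 5^2*7^3*11^1 * 283^1 = - 27334630400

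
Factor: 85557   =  3^1* 19^2*79^1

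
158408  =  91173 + 67235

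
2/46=1/23 = 0.04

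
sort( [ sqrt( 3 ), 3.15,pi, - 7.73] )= [ - 7.73, sqrt(3),pi,3.15 ] 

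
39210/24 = 6535/4 =1633.75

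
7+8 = 15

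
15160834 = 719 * 21086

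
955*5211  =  4976505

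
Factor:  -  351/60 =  - 117/20 = -2^(- 2)*3^2*5^( - 1)*13^1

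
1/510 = 1/510 =0.00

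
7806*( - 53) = -413718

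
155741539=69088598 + 86652941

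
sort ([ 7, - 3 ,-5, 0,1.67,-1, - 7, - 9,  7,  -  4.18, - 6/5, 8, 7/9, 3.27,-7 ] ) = [ - 9, - 7,-7, - 5, - 4.18, - 3, - 6/5, - 1, 0,7/9, 1.67, 3.27, 7, 7 , 8]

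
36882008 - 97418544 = -60536536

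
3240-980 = 2260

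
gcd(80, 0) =80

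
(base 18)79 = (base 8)207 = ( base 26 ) 55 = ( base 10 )135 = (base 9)160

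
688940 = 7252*95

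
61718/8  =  7714+3/4 =7714.75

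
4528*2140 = 9689920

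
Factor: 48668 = 2^2*23^3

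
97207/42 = 2314 + 19/42 = 2314.45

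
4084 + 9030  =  13114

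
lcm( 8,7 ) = 56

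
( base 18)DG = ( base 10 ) 250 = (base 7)505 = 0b11111010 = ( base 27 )97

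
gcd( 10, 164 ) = 2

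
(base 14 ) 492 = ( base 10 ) 912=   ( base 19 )2a0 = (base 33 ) rl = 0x390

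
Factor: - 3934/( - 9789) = 2^1 * 3^( - 1) * 7^1*13^( - 1 )*251^(-1)*281^1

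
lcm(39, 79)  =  3081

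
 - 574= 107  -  681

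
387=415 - 28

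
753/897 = 251/299= 0.84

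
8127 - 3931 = 4196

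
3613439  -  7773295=-4159856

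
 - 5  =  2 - 7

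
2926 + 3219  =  6145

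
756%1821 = 756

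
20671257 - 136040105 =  - 115368848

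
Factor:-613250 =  - 2^1 * 5^3*11^1 *223^1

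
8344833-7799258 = 545575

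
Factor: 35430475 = 5^2*1417219^1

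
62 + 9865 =9927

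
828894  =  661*1254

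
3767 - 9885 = - 6118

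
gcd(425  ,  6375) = 425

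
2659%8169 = 2659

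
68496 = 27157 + 41339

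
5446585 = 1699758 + 3746827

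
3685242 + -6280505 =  - 2595263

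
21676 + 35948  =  57624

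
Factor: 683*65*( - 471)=  -  20910045 = -3^1 * 5^1  *  13^1*157^1*683^1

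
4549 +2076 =6625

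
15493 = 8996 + 6497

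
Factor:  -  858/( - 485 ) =2^1*3^1*5^( - 1)*11^1*13^1 * 97^ (-1)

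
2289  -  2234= 55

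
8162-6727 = 1435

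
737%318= 101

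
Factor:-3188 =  - 2^2*797^1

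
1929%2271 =1929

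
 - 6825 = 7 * ( - 975 )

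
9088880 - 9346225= - 257345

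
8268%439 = 366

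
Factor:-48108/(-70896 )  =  19/28  =  2^(-2) * 7^ ( - 1) * 19^1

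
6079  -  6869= -790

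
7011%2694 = 1623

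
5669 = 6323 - 654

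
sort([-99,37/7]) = [ - 99,  37/7] 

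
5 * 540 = 2700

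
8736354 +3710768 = 12447122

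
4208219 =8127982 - 3919763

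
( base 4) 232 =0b101110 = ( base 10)46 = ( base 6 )114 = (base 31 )1f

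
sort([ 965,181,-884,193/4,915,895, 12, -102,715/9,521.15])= [  -  884,-102,12,193/4 , 715/9,181 , 521.15 , 895, 915,965 ] 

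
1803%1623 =180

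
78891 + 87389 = 166280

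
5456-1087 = 4369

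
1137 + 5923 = 7060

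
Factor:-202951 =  - 7^1*79^1*367^1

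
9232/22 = 419 + 7/11 = 419.64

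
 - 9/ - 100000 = 9/100000=0.00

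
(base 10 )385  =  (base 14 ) 1D7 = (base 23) gh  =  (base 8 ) 601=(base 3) 112021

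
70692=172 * 411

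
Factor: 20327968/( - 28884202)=-2^4 * 73^(  -  1)*197837^( -1)*635249^1=- 10163984/14442101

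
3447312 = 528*6529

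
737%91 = 9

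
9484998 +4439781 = 13924779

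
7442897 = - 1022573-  - 8465470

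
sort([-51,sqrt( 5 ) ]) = [ - 51 , sqrt( 5)]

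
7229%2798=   1633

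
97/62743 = 97/62743= 0.00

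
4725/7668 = 175/284=0.62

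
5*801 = 4005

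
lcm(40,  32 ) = 160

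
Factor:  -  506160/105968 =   -  3^2*5^1 * 19^1*179^ (  -  1)= - 855/179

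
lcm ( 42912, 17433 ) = 557856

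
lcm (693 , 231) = 693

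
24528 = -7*( - 3504 )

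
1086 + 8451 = 9537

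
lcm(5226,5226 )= 5226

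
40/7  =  5 + 5/7 = 5.71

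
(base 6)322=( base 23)57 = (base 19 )68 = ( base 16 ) 7a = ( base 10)122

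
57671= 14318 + 43353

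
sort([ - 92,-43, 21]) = [ - 92, - 43, 21 ]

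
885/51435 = 59/3429 = 0.02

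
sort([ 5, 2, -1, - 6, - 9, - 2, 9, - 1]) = [ - 9, - 6, - 2, - 1 , - 1, 2,5 , 9 ]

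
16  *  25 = 400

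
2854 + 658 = 3512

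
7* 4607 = 32249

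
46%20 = 6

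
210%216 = 210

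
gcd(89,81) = 1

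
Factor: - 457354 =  - 2^1*228677^1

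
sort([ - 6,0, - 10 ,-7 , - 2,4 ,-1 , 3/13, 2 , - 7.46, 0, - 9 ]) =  [-10, - 9, - 7.46 , - 7, - 6, -2, - 1 , 0,0,3/13 , 2,4 ]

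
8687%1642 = 477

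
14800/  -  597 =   -  25 + 125/597 =- 24.79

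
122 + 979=1101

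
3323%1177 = 969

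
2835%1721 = 1114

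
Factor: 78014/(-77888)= - 39007/38944  =  - 2^( - 5 )*19^1*1217^( - 1 )*2053^1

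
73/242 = 73/242=0.30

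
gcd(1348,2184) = 4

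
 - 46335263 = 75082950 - 121418213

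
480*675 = 324000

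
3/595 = 3/595= 0.01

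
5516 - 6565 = -1049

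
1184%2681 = 1184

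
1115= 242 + 873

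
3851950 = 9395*410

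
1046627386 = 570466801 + 476160585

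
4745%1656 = 1433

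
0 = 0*560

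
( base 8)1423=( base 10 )787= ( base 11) 656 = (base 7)2203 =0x313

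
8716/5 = 8716/5=1743.20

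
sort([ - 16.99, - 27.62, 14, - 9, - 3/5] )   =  [-27.62, - 16.99, - 9, - 3/5, 14 ]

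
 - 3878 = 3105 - 6983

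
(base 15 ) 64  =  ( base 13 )73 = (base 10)94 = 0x5E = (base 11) 86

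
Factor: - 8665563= - 3^1 * 17^1* 169913^1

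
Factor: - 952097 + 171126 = -780971 = - 780971^1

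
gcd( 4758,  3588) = 78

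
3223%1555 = 113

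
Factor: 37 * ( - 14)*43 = -2^1  *  7^1*37^1*43^1  =  - 22274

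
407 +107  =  514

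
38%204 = 38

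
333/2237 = 333/2237 = 0.15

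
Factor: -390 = -2^1*3^1*5^1*13^1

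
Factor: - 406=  - 2^1*7^1*29^1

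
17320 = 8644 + 8676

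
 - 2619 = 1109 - 3728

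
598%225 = 148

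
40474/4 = 20237/2 = 10118.50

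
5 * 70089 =350445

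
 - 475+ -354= - 829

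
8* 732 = 5856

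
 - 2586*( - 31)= 80166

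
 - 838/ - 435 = 1 + 403/435=   1.93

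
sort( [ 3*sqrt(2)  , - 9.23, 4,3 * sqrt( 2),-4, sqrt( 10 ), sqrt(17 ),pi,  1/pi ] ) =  [ - 9.23, - 4, 1/pi, pi, sqrt(10), 4,sqrt(17 ), 3* sqrt(2), 3*sqrt(2)]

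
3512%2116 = 1396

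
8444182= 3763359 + 4680823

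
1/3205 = 1/3205 = 0.00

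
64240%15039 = 4084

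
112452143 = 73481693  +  38970450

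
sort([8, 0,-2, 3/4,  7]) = [ - 2,  0, 3/4 , 7, 8 ]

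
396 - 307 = 89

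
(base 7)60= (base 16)2a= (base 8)52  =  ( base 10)42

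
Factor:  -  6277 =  - 6277^1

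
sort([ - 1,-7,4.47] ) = [ - 7,  -  1,4.47 ]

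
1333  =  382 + 951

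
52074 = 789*66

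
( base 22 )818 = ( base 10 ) 3902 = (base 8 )7476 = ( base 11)2A28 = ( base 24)6IE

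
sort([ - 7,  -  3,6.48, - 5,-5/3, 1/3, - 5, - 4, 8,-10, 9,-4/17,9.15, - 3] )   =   [ - 10, - 7, -5, - 5, - 4, -3, - 3, - 5/3,-4/17, 1/3, 6.48,8, 9,9.15]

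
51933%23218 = 5497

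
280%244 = 36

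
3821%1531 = 759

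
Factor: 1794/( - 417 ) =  - 598/139 = - 2^1*13^1*23^1*139^( - 1 ) 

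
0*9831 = 0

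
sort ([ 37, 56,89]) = [ 37,56,89]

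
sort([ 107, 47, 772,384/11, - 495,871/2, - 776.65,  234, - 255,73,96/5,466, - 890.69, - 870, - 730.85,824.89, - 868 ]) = [-890.69, - 870,-868,- 776.65 , - 730.85, - 495, - 255,96/5 , 384/11,47,  73, 107,234,871/2,466, 772, 824.89 ] 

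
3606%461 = 379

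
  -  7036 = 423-7459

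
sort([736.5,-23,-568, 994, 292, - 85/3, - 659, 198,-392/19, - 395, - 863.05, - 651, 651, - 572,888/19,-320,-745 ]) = [ - 863.05,  -  745, - 659,- 651, - 572,  -  568,-395, - 320, - 85/3, - 23, -392/19, 888/19 , 198,292, 651, 736.5,994]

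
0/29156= 0 = 0.00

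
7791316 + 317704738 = 325496054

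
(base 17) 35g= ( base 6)4252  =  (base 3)1022212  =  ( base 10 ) 968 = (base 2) 1111001000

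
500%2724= 500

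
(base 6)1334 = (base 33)AG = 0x15A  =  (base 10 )346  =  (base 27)CM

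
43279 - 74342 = -31063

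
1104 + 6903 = 8007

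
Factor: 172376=2^3*29^1*743^1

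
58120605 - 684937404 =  - 626816799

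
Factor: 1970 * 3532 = 6958040  =  2^3*5^1*197^1 * 883^1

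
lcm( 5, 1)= 5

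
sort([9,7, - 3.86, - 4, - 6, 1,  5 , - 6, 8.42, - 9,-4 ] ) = [- 9 , - 6, - 6, - 4,- 4, - 3.86, 1,5,7, 8.42, 9] 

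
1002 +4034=5036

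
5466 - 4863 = 603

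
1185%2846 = 1185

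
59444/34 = 1748 + 6/17=1748.35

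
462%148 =18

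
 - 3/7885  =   - 1  +  7882/7885 = - 0.00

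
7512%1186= 396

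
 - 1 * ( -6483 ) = 6483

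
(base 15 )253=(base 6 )2240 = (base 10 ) 528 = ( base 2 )1000010000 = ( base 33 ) g0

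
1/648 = 1/648=0.00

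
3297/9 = 366  +  1/3  =  366.33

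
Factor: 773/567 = 3^(-4) * 7^( -1)* 773^1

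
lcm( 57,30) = 570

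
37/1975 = 37/1975= 0.02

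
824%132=32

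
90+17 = 107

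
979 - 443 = 536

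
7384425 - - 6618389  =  14002814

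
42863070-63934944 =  - 21071874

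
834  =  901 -67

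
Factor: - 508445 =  - 5^1*7^1*73^1*199^1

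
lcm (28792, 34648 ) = 2044232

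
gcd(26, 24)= 2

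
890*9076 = 8077640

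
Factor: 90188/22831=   2^2*7^1*17^(-2)*79^(-1 )*3221^1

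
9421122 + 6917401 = 16338523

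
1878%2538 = 1878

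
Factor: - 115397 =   -  167^1*691^1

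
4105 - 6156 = - 2051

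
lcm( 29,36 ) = 1044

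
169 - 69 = 100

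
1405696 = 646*2176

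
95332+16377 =111709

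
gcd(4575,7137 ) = 183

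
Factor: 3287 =19^1*173^1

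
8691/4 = 2172 + 3/4 =2172.75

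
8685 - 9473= -788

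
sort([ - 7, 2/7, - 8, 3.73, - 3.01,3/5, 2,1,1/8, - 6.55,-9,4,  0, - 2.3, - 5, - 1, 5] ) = [-9,- 8,- 7, - 6.55, - 5, - 3.01,-2.3, - 1, 0,  1/8,2/7,3/5, 1, 2, 3.73, 4, 5]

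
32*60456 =1934592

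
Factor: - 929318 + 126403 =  - 5^1 * 160583^1 = - 802915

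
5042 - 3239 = 1803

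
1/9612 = 1/9612 = 0.00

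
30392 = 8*3799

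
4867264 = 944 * 5156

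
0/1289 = 0 =0.00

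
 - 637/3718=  - 49/286  =  - 0.17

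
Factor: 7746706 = 2^1* 11^1* 352123^1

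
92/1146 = 46/573 = 0.08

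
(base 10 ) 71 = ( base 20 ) 3B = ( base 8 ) 107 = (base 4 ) 1013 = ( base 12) 5b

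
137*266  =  36442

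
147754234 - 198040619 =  - 50286385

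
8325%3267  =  1791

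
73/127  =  73/127 = 0.57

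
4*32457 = 129828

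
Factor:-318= - 2^1*3^1*53^1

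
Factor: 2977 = 13^1*229^1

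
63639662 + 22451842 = 86091504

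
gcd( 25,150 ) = 25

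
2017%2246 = 2017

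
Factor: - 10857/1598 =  - 2^ (- 1)*3^1*7^1 *11^1*17^( - 1 ) = - 231/34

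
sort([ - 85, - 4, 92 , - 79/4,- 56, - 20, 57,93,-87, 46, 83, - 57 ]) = [ - 87, - 85,  -  57, -56, - 20,-79/4,- 4, 46, 57,83, 92, 93 ] 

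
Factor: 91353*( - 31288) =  - 2^3*3^1* 37^1*823^1*3911^1= - 2858252664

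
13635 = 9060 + 4575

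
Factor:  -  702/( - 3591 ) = 26/133 =2^1*7^( - 1)*13^1*19^( - 1)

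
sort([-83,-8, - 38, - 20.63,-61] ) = [ - 83, - 61, - 38, - 20.63,  -  8]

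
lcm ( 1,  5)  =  5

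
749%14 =7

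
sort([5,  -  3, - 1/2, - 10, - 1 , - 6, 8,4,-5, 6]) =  [ - 10, - 6, - 5, - 3, - 1, - 1/2,4,5,6,8 ]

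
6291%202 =29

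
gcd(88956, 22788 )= 36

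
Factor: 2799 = 3^2 * 311^1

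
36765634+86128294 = 122893928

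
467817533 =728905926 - 261088393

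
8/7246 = 4/3623 = 0.00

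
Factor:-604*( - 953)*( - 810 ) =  - 2^3*3^4*5^1*151^1* 953^1 = - 466245720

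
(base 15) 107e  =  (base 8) 6646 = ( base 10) 3494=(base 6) 24102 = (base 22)74I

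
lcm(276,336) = 7728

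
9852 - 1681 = 8171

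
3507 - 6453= - 2946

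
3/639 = 1/213 = 0.00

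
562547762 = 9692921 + 552854841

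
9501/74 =9501/74 = 128.39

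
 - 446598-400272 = - 846870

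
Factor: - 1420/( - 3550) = 2^1*5^( - 1 )=2/5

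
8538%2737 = 327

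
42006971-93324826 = -51317855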